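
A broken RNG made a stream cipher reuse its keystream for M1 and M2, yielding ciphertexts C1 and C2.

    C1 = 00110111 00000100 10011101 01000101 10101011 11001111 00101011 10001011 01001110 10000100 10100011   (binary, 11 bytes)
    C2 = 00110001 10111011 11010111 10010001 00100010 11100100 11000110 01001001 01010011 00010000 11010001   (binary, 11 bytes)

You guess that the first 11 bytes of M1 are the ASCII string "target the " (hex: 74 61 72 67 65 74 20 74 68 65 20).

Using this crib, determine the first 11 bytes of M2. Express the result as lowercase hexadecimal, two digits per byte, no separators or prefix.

First, C1 ⊕ C2 = (M1 ⊕ K) ⊕ (M2 ⊕ K) = M1 ⊕ M2, so the key drops out. Then M2 = (M1 ⊕ M2) ⊕ M1 over the first 11 bytes.
byte 0: (37 xor 31) xor 74 = 06 xor 74 = 72
byte 1: (04 xor bb) xor 61 = bf xor 61 = de
byte 2: (9d xor d7) xor 72 = 4a xor 72 = 38
byte 3: (45 xor 91) xor 67 = d4 xor 67 = b3
byte 4: (ab xor 22) xor 65 = 89 xor 65 = ec
byte 5: (cf xor e4) xor 74 = 2b xor 74 = 5f
byte 6: (2b xor c6) xor 20 = ed xor 20 = cd
byte 7: (8b xor 49) xor 74 = c2 xor 74 = b6
byte 8: (4e xor 53) xor 68 = 1d xor 68 = 75
byte 9: (84 xor 10) xor 65 = 94 xor 65 = f1
byte 10: (a3 xor d1) xor 20 = 72 xor 20 = 52

72de38b3ec5fcdb675f152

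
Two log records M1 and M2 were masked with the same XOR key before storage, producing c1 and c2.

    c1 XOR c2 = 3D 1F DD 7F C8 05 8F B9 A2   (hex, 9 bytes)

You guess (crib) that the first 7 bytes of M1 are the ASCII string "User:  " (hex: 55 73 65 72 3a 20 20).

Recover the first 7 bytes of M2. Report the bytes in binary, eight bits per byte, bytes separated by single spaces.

Since c1 ⊕ c2 = M1 ⊕ M2, XORing with the guessed M1 bytes yields the corresponding M2 bytes: M2 = (c1 ⊕ c2) ⊕ M1.
3d ⊕ 55 = 68
1f ⊕ 73 = 6c
dd ⊕ 65 = b8
7f ⊕ 72 = 0d
c8 ⊕ 3a = f2
05 ⊕ 20 = 25
8f ⊕ 20 = af

01101000 01101100 10111000 00001101 11110010 00100101 10101111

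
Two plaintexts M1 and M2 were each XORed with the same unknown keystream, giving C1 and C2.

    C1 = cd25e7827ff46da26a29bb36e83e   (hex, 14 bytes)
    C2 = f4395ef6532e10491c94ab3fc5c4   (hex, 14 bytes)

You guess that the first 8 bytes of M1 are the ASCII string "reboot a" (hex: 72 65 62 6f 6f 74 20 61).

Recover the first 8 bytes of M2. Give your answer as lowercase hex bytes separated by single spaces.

4b 79 db 1b 43 ae 5d 8a

First, C1 ⊕ C2 = (M1 ⊕ K) ⊕ (M2 ⊕ K) = M1 ⊕ M2, so the key drops out. Then M2 = (M1 ⊕ M2) ⊕ M1 over the first 8 bytes.
byte 0: (cd XOR f4) XOR 72 = 39 XOR 72 = 4b
byte 1: (25 XOR 39) XOR 65 = 1c XOR 65 = 79
byte 2: (e7 XOR 5e) XOR 62 = b9 XOR 62 = db
byte 3: (82 XOR f6) XOR 6f = 74 XOR 6f = 1b
byte 4: (7f XOR 53) XOR 6f = 2c XOR 6f = 43
byte 5: (f4 XOR 2e) XOR 74 = da XOR 74 = ae
byte 6: (6d XOR 10) XOR 20 = 7d XOR 20 = 5d
byte 7: (a2 XOR 49) XOR 61 = eb XOR 61 = 8a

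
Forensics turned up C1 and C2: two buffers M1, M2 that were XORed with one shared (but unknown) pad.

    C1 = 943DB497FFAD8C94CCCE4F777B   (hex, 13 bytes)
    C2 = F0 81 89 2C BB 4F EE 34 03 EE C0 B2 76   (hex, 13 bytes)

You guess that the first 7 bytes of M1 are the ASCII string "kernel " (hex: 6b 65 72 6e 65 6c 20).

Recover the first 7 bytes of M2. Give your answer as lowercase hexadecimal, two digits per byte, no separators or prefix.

First, C1 ⊕ C2 = (M1 ⊕ K) ⊕ (M2 ⊕ K) = M1 ⊕ M2, so the key drops out. Then M2 = (M1 ⊕ M2) ⊕ M1 over the first 7 bytes.
byte 0: (94 XOR f0) XOR 6b = 64 XOR 6b = 0f
byte 1: (3d XOR 81) XOR 65 = bc XOR 65 = d9
byte 2: (b4 XOR 89) XOR 72 = 3d XOR 72 = 4f
byte 3: (97 XOR 2c) XOR 6e = bb XOR 6e = d5
byte 4: (ff XOR bb) XOR 65 = 44 XOR 65 = 21
byte 5: (ad XOR 4f) XOR 6c = e2 XOR 6c = 8e
byte 6: (8c XOR ee) XOR 20 = 62 XOR 20 = 42

0fd94fd5218e42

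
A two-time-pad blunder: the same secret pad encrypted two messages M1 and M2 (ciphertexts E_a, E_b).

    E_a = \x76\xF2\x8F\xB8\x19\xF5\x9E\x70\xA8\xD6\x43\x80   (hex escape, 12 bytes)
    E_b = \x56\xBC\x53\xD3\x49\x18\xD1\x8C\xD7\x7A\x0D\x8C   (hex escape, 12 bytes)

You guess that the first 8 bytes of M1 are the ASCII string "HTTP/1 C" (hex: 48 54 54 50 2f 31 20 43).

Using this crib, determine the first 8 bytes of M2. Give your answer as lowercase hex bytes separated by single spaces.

68 1a 88 3b 7f dc 6f bf

First, E_a ⊕ E_b = (M1 ⊕ K) ⊕ (M2 ⊕ K) = M1 ⊕ M2, so the key drops out. Then M2 = (M1 ⊕ M2) ⊕ M1 over the first 8 bytes.
byte 0: (76 ^ 56) ^ 48 = 20 ^ 48 = 68
byte 1: (f2 ^ bc) ^ 54 = 4e ^ 54 = 1a
byte 2: (8f ^ 53) ^ 54 = dc ^ 54 = 88
byte 3: (b8 ^ d3) ^ 50 = 6b ^ 50 = 3b
byte 4: (19 ^ 49) ^ 2f = 50 ^ 2f = 7f
byte 5: (f5 ^ 18) ^ 31 = ed ^ 31 = dc
byte 6: (9e ^ d1) ^ 20 = 4f ^ 20 = 6f
byte 7: (70 ^ 8c) ^ 43 = fc ^ 43 = bf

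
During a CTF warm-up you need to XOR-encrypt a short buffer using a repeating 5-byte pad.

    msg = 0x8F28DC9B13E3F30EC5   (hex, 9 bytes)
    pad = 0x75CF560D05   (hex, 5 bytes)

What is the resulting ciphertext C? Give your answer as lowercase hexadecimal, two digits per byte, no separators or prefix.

fae78a9616963c58c8

The 5-byte key repeats, so the effective keystream is 75 cf 56 0d 05 75 cf 56 0d.
byte 0: 143 XOR 117 = 250
byte 1:  40 XOR 207 = 231
byte 2: 220 XOR  86 = 138
byte 3: 155 XOR  13 = 150
byte 4:  19 XOR   5 =  22
byte 5: 227 XOR 117 = 150
byte 6: 243 XOR 207 =  60
byte 7:  14 XOR  86 =  88
byte 8: 197 XOR  13 = 200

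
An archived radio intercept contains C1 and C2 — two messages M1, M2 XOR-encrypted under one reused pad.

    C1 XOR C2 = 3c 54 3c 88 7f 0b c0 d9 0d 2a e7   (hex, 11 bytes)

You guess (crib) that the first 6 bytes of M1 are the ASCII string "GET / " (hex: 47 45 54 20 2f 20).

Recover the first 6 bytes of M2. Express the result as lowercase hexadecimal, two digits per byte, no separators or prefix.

7b1168a8502b

Since C1 ⊕ C2 = M1 ⊕ M2, XORing with the guessed M1 bytes yields the corresponding M2 bytes: M2 = (C1 ⊕ C2) ⊕ M1.
byte 0: 3c ⊕ 47 = 7b
byte 1: 54 ⊕ 45 = 11
byte 2: 3c ⊕ 54 = 68
byte 3: 88 ⊕ 20 = a8
byte 4: 7f ⊕ 2f = 50
byte 5: 0b ⊕ 20 = 2b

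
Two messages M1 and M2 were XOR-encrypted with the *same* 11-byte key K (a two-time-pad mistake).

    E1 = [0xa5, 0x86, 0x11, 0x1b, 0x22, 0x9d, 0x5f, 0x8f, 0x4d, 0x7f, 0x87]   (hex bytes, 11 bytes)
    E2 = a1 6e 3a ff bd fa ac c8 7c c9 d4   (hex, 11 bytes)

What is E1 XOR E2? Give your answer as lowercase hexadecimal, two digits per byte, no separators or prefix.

04e82be49f67f34731b653

E1 ⊕ E2 = (M1 ⊕ K) ⊕ (M2 ⊕ K) = M1 ⊕ M2 — the shared key cancels under XOR.
a5 ⊕ a1 = 04
86 ⊕ 6e = e8
11 ⊕ 3a = 2b
1b ⊕ ff = e4
22 ⊕ bd = 9f
9d ⊕ fa = 67
5f ⊕ ac = f3
8f ⊕ c8 = 47
4d ⊕ 7c = 31
7f ⊕ c9 = b6
87 ⊕ d4 = 53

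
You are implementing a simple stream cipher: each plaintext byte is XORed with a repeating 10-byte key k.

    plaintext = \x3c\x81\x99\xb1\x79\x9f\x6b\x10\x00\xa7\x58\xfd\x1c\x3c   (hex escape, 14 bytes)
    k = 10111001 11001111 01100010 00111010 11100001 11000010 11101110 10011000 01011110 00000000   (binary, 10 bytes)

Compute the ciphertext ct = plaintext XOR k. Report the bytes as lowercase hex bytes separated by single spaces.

85 4e fb 8b 98 5d 85 88 5e a7 e1 32 7e 06

The 10-byte key repeats, so the effective keystream is b9 cf 62 3a e1 c2 ee 98 5e 00 b9 cf 62 3a.
byte 0: 3c XOR b9 = 85
byte 1: 81 XOR cf = 4e
byte 2: 99 XOR 62 = fb
byte 3: b1 XOR 3a = 8b
byte 4: 79 XOR e1 = 98
byte 5: 9f XOR c2 = 5d
byte 6: 6b XOR ee = 85
byte 7: 10 XOR 98 = 88
byte 8: 00 XOR 5e = 5e
byte 9: a7 XOR 00 = a7
byte 10: 58 XOR b9 = e1
byte 11: fd XOR cf = 32
byte 12: 1c XOR 62 = 7e
byte 13: 3c XOR 3a = 06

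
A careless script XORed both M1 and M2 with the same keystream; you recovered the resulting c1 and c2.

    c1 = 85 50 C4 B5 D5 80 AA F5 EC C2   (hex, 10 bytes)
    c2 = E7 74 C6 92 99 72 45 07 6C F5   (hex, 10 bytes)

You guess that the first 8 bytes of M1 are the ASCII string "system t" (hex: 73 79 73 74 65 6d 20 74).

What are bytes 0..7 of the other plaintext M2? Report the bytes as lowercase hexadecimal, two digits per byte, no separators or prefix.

First, c1 ⊕ c2 = (M1 ⊕ K) ⊕ (M2 ⊕ K) = M1 ⊕ M2, so the key drops out. Then M2 = (M1 ⊕ M2) ⊕ M1 over the first 8 bytes.
byte 0: (85 ⊕ e7) ⊕ 73 = 62 ⊕ 73 = 11
byte 1: (50 ⊕ 74) ⊕ 79 = 24 ⊕ 79 = 5d
byte 2: (c4 ⊕ c6) ⊕ 73 = 02 ⊕ 73 = 71
byte 3: (b5 ⊕ 92) ⊕ 74 = 27 ⊕ 74 = 53
byte 4: (d5 ⊕ 99) ⊕ 65 = 4c ⊕ 65 = 29
byte 5: (80 ⊕ 72) ⊕ 6d = f2 ⊕ 6d = 9f
byte 6: (aa ⊕ 45) ⊕ 20 = ef ⊕ 20 = cf
byte 7: (f5 ⊕ 07) ⊕ 74 = f2 ⊕ 74 = 86

115d7153299fcf86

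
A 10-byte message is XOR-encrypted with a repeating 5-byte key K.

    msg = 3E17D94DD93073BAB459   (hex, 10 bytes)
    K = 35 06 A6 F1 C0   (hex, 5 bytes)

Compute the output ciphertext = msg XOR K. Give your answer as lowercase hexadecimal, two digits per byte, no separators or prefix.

0b117fbc1905751c4599

The 5-byte key repeats, so the effective keystream is 35 06 a6 f1 c0 35 06 a6 f1 c0.
byte 0: 3e xor 35 = 0b
byte 1: 17 xor 06 = 11
byte 2: d9 xor a6 = 7f
byte 3: 4d xor f1 = bc
byte 4: d9 xor c0 = 19
byte 5: 30 xor 35 = 05
byte 6: 73 xor 06 = 75
byte 7: ba xor a6 = 1c
byte 8: b4 xor f1 = 45
byte 9: 59 xor c0 = 99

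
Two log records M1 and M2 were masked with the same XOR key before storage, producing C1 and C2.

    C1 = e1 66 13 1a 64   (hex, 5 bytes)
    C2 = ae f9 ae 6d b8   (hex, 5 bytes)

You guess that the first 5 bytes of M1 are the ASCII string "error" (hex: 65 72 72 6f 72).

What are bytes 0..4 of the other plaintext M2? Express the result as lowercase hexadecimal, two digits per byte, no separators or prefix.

First, C1 ⊕ C2 = (M1 ⊕ K) ⊕ (M2 ⊕ K) = M1 ⊕ M2, so the key drops out. Then M2 = (M1 ⊕ M2) ⊕ M1 over the first 5 bytes.
byte 0: (e1 XOR ae) XOR 65 = 4f XOR 65 = 2a
byte 1: (66 XOR f9) XOR 72 = 9f XOR 72 = ed
byte 2: (13 XOR ae) XOR 72 = bd XOR 72 = cf
byte 3: (1a XOR 6d) XOR 6f = 77 XOR 6f = 18
byte 4: (64 XOR b8) XOR 72 = dc XOR 72 = ae

2aedcf18ae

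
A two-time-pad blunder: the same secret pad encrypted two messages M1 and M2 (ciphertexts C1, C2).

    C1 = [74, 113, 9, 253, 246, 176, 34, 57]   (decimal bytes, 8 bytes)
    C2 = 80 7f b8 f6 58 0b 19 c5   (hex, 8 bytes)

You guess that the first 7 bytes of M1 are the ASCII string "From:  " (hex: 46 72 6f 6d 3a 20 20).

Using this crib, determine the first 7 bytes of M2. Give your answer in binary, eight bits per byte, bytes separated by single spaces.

10001100 01111100 11011110 01100110 10010100 10011011 00011011

First, C1 ⊕ C2 = (M1 ⊕ K) ⊕ (M2 ⊕ K) = M1 ⊕ M2, so the key drops out. Then M2 = (M1 ⊕ M2) ⊕ M1 over the first 7 bytes.
byte 0: (4a ^ 80) ^ 46 = ca ^ 46 = 8c
byte 1: (71 ^ 7f) ^ 72 = 0e ^ 72 = 7c
byte 2: (09 ^ b8) ^ 6f = b1 ^ 6f = de
byte 3: (fd ^ f6) ^ 6d = 0b ^ 6d = 66
byte 4: (f6 ^ 58) ^ 3a = ae ^ 3a = 94
byte 5: (b0 ^ 0b) ^ 20 = bb ^ 20 = 9b
byte 6: (22 ^ 19) ^ 20 = 3b ^ 20 = 1b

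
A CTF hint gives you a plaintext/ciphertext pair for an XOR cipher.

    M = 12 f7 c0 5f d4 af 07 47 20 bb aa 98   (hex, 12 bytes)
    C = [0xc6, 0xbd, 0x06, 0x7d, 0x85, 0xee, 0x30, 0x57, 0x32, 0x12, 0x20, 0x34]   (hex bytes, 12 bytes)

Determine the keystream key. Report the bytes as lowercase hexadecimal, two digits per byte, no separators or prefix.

Since C = M ⊕ key, XORing both sides with M gives key = M ⊕ C.
12 ⊕ c6 = d4
f7 ⊕ bd = 4a
c0 ⊕ 06 = c6
5f ⊕ 7d = 22
d4 ⊕ 85 = 51
af ⊕ ee = 41
07 ⊕ 30 = 37
47 ⊕ 57 = 10
20 ⊕ 32 = 12
bb ⊕ 12 = a9
aa ⊕ 20 = 8a
98 ⊕ 34 = ac

d44ac6225141371012a98aac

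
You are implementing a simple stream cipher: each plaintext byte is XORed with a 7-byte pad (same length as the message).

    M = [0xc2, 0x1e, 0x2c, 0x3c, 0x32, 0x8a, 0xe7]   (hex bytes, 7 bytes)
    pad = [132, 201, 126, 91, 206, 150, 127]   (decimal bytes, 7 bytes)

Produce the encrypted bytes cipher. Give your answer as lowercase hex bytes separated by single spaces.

11000010 ^ 10000100 = 01000110
00011110 ^ 11001001 = 11010111
00101100 ^ 01111110 = 01010010
00111100 ^ 01011011 = 01100111
00110010 ^ 11001110 = 11111100
10001010 ^ 10010110 = 00011100
11100111 ^ 01111111 = 10011000

46 d7 52 67 fc 1c 98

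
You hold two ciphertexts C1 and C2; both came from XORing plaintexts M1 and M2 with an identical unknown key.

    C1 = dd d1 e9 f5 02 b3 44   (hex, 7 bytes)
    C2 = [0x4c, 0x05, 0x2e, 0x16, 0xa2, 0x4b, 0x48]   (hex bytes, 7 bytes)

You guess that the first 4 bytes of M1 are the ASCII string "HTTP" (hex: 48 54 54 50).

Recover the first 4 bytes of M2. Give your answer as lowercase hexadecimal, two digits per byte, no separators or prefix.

First, C1 ⊕ C2 = (M1 ⊕ K) ⊕ (M2 ⊕ K) = M1 ⊕ M2, so the key drops out. Then M2 = (M1 ⊕ M2) ⊕ M1 over the first 4 bytes.
byte 0: (dd XOR 4c) XOR 48 = 91 XOR 48 = d9
byte 1: (d1 XOR 05) XOR 54 = d4 XOR 54 = 80
byte 2: (e9 XOR 2e) XOR 54 = c7 XOR 54 = 93
byte 3: (f5 XOR 16) XOR 50 = e3 XOR 50 = b3

d98093b3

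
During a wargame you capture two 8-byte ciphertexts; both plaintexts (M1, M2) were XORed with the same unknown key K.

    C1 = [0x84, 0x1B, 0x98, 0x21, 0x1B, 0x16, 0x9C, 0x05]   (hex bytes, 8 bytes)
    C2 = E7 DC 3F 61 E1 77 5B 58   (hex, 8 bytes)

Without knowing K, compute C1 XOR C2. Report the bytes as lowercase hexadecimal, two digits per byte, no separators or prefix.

C1 ⊕ C2 = (M1 ⊕ K) ⊕ (M2 ⊕ K) = M1 ⊕ M2 — the shared key cancels under XOR.
132 xor 231 =  99
 27 xor 220 = 199
152 xor  63 = 167
 33 xor  97 =  64
 27 xor 225 = 250
 22 xor 119 =  97
156 xor  91 = 199
  5 xor  88 =  93

63c7a740fa61c75d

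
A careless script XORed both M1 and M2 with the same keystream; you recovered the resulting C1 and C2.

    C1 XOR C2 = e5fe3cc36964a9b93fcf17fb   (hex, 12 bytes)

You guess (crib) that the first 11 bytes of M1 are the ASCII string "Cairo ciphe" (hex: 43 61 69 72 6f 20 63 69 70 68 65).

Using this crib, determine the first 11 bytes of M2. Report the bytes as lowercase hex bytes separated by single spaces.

Since C1 ⊕ C2 = M1 ⊕ M2, XORing with the guessed M1 bytes yields the corresponding M2 bytes: M2 = (C1 ⊕ C2) ⊕ M1.
e5 XOR 43 = a6
fe XOR 61 = 9f
3c XOR 69 = 55
c3 XOR 72 = b1
69 XOR 6f = 06
64 XOR 20 = 44
a9 XOR 63 = ca
b9 XOR 69 = d0
3f XOR 70 = 4f
cf XOR 68 = a7
17 XOR 65 = 72

a6 9f 55 b1 06 44 ca d0 4f a7 72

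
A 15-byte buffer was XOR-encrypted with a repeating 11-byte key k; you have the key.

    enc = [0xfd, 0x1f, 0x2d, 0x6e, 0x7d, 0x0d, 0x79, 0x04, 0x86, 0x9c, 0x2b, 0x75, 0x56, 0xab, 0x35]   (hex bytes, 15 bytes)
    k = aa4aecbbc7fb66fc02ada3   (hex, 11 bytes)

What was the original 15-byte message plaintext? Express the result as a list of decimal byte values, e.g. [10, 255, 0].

[87, 85, 193, 213, 186, 246, 31, 248, 132, 49, 136, 223, 28, 71, 142]

The 11-byte key repeats, so the effective keystream is aa 4a ec bb c7 fb 66 fc 02 ad a3 aa 4a ec bb.
byte 0: fd ⊕ aa = 57
byte 1: 1f ⊕ 4a = 55
byte 2: 2d ⊕ ec = c1
byte 3: 6e ⊕ bb = d5
byte 4: 7d ⊕ c7 = ba
byte 5: 0d ⊕ fb = f6
byte 6: 79 ⊕ 66 = 1f
byte 7: 04 ⊕ fc = f8
byte 8: 86 ⊕ 02 = 84
byte 9: 9c ⊕ ad = 31
byte 10: 2b ⊕ a3 = 88
byte 11: 75 ⊕ aa = df
byte 12: 56 ⊕ 4a = 1c
byte 13: ab ⊕ ec = 47
byte 14: 35 ⊕ bb = 8e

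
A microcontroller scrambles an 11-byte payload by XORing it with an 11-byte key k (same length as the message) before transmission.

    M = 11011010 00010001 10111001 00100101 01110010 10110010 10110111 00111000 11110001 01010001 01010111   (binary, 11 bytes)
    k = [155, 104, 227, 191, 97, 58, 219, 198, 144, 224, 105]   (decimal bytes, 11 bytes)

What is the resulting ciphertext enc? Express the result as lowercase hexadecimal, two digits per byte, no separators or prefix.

XOR is its own inverse, so applying the key byte-wise gives the result directly.
byte 0: da xor 9b = 41
byte 1: 11 xor 68 = 79
byte 2: b9 xor e3 = 5a
byte 3: 25 xor bf = 9a
byte 4: 72 xor 61 = 13
byte 5: b2 xor 3a = 88
byte 6: b7 xor db = 6c
byte 7: 38 xor c6 = fe
byte 8: f1 xor 90 = 61
byte 9: 51 xor e0 = b1
byte 10: 57 xor 69 = 3e

41795a9a13886cfe61b13e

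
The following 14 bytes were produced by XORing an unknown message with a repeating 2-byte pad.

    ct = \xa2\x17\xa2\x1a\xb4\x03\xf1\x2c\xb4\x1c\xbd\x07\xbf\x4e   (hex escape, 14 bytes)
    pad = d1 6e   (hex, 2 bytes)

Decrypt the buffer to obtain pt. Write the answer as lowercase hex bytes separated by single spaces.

The 2-byte key repeats, so the effective keystream is d1 6e d1 6e d1 6e d1 6e d1 6e d1 6e d1 6e.
byte 0: 10100010 ^ 11010001 = 01110011
byte 1: 00010111 ^ 01101110 = 01111001
byte 2: 10100010 ^ 11010001 = 01110011
byte 3: 00011010 ^ 01101110 = 01110100
byte 4: 10110100 ^ 11010001 = 01100101
byte 5: 00000011 ^ 01101110 = 01101101
byte 6: 11110001 ^ 11010001 = 00100000
byte 7: 00101100 ^ 01101110 = 01000010
byte 8: 10110100 ^ 11010001 = 01100101
byte 9: 00011100 ^ 01101110 = 01110010
byte 10: 10111101 ^ 11010001 = 01101100
byte 11: 00000111 ^ 01101110 = 01101001
byte 12: 10111111 ^ 11010001 = 01101110
byte 13: 01001110 ^ 01101110 = 00100000

73 79 73 74 65 6d 20 42 65 72 6c 69 6e 20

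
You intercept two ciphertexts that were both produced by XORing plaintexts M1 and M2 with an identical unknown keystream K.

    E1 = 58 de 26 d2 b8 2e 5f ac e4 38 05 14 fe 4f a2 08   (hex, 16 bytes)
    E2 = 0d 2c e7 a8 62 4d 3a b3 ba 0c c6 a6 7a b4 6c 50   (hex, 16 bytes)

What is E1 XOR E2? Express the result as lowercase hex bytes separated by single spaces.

E1 ⊕ E2 = (M1 ⊕ K) ⊕ (M2 ⊕ K) = M1 ⊕ M2 — the shared key cancels under XOR.
01011000 XOR 00001101 = 01010101
11011110 XOR 00101100 = 11110010
00100110 XOR 11100111 = 11000001
11010010 XOR 10101000 = 01111010
10111000 XOR 01100010 = 11011010
00101110 XOR 01001101 = 01100011
01011111 XOR 00111010 = 01100101
10101100 XOR 10110011 = 00011111
11100100 XOR 10111010 = 01011110
00111000 XOR 00001100 = 00110100
00000101 XOR 11000110 = 11000011
00010100 XOR 10100110 = 10110010
11111110 XOR 01111010 = 10000100
01001111 XOR 10110100 = 11111011
10100010 XOR 01101100 = 11001110
00001000 XOR 01010000 = 01011000

55 f2 c1 7a da 63 65 1f 5e 34 c3 b2 84 fb ce 58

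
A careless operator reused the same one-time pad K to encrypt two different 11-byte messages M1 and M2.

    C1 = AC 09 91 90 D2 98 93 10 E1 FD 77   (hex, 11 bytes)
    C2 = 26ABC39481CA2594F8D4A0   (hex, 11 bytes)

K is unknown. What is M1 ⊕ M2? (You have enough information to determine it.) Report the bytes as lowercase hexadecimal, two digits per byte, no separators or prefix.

C1 ⊕ C2 = (M1 ⊕ K) ⊕ (M2 ⊕ K) = M1 ⊕ M2 — the shared key cancels under XOR.
ac xor 26 = 8a
09 xor ab = a2
91 xor c3 = 52
90 xor 94 = 04
d2 xor 81 = 53
98 xor ca = 52
93 xor 25 = b6
10 xor 94 = 84
e1 xor f8 = 19
fd xor d4 = 29
77 xor a0 = d7

8aa252045352b6841929d7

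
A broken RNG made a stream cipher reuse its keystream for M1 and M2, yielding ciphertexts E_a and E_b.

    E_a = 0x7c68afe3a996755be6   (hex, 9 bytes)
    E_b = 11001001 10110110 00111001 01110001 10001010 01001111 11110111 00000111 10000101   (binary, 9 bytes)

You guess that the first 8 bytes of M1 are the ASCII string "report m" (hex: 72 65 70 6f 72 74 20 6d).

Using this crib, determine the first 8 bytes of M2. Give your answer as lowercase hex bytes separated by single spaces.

c7 bb e6 fd 51 ad a2 31

First, E_a ⊕ E_b = (M1 ⊕ K) ⊕ (M2 ⊕ K) = M1 ⊕ M2, so the key drops out. Then M2 = (M1 ⊕ M2) ⊕ M1 over the first 8 bytes.
byte 0: (7c ^ c9) ^ 72 = b5 ^ 72 = c7
byte 1: (68 ^ b6) ^ 65 = de ^ 65 = bb
byte 2: (af ^ 39) ^ 70 = 96 ^ 70 = e6
byte 3: (e3 ^ 71) ^ 6f = 92 ^ 6f = fd
byte 4: (a9 ^ 8a) ^ 72 = 23 ^ 72 = 51
byte 5: (96 ^ 4f) ^ 74 = d9 ^ 74 = ad
byte 6: (75 ^ f7) ^ 20 = 82 ^ 20 = a2
byte 7: (5b ^ 07) ^ 6d = 5c ^ 6d = 31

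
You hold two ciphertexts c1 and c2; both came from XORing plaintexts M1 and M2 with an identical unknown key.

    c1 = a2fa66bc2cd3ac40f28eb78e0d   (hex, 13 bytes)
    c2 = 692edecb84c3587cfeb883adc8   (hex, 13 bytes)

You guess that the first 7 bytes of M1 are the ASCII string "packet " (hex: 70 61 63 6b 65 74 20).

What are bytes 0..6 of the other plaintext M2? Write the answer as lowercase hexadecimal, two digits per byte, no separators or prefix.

First, c1 ⊕ c2 = (M1 ⊕ K) ⊕ (M2 ⊕ K) = M1 ⊕ M2, so the key drops out. Then M2 = (M1 ⊕ M2) ⊕ M1 over the first 7 bytes.
byte 0: (a2 ⊕ 69) ⊕ 70 = cb ⊕ 70 = bb
byte 1: (fa ⊕ 2e) ⊕ 61 = d4 ⊕ 61 = b5
byte 2: (66 ⊕ de) ⊕ 63 = b8 ⊕ 63 = db
byte 3: (bc ⊕ cb) ⊕ 6b = 77 ⊕ 6b = 1c
byte 4: (2c ⊕ 84) ⊕ 65 = a8 ⊕ 65 = cd
byte 5: (d3 ⊕ c3) ⊕ 74 = 10 ⊕ 74 = 64
byte 6: (ac ⊕ 58) ⊕ 20 = f4 ⊕ 20 = d4

bbb5db1ccd64d4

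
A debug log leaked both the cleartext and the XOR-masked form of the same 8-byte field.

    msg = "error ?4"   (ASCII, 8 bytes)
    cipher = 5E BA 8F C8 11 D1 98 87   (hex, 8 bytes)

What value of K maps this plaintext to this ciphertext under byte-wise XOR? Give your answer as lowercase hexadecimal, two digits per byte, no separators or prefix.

3bc8fda763f1a7b3

Since cipher = msg ⊕ K, XORing both sides with msg gives K = msg ⊕ cipher.
65 ⊕ 5e = 3b
72 ⊕ ba = c8
72 ⊕ 8f = fd
6f ⊕ c8 = a7
72 ⊕ 11 = 63
20 ⊕ d1 = f1
3f ⊕ 98 = a7
34 ⊕ 87 = b3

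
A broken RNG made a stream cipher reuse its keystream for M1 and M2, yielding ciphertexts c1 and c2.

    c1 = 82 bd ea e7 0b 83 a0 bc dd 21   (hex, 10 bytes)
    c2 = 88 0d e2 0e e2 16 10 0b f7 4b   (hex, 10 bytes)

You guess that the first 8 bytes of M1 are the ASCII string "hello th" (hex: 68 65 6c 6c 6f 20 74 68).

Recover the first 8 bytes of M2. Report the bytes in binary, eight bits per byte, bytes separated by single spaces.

First, c1 ⊕ c2 = (M1 ⊕ K) ⊕ (M2 ⊕ K) = M1 ⊕ M2, so the key drops out. Then M2 = (M1 ⊕ M2) ⊕ M1 over the first 8 bytes.
byte 0: (82 ^ 88) ^ 68 = 0a ^ 68 = 62
byte 1: (bd ^ 0d) ^ 65 = b0 ^ 65 = d5
byte 2: (ea ^ e2) ^ 6c = 08 ^ 6c = 64
byte 3: (e7 ^ 0e) ^ 6c = e9 ^ 6c = 85
byte 4: (0b ^ e2) ^ 6f = e9 ^ 6f = 86
byte 5: (83 ^ 16) ^ 20 = 95 ^ 20 = b5
byte 6: (a0 ^ 10) ^ 74 = b0 ^ 74 = c4
byte 7: (bc ^ 0b) ^ 68 = b7 ^ 68 = df

01100010 11010101 01100100 10000101 10000110 10110101 11000100 11011111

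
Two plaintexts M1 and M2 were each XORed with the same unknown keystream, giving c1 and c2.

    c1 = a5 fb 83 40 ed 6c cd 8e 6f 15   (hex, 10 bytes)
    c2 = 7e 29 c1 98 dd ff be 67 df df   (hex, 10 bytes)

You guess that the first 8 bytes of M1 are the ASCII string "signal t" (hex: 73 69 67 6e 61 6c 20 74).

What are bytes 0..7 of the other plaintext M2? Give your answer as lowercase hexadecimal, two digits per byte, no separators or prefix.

a8bb25b651ff539d

First, c1 ⊕ c2 = (M1 ⊕ K) ⊕ (M2 ⊕ K) = M1 ⊕ M2, so the key drops out. Then M2 = (M1 ⊕ M2) ⊕ M1 over the first 8 bytes.
byte 0: (a5 ⊕ 7e) ⊕ 73 = db ⊕ 73 = a8
byte 1: (fb ⊕ 29) ⊕ 69 = d2 ⊕ 69 = bb
byte 2: (83 ⊕ c1) ⊕ 67 = 42 ⊕ 67 = 25
byte 3: (40 ⊕ 98) ⊕ 6e = d8 ⊕ 6e = b6
byte 4: (ed ⊕ dd) ⊕ 61 = 30 ⊕ 61 = 51
byte 5: (6c ⊕ ff) ⊕ 6c = 93 ⊕ 6c = ff
byte 6: (cd ⊕ be) ⊕ 20 = 73 ⊕ 20 = 53
byte 7: (8e ⊕ 67) ⊕ 74 = e9 ⊕ 74 = 9d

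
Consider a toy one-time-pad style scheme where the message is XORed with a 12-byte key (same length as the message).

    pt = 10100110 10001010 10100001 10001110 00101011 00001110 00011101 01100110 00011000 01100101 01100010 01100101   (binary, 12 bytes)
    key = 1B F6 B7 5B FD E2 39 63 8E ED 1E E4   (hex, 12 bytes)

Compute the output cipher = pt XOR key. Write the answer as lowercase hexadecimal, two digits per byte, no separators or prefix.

byte 0: 166 ⊕  27 = 189
byte 1: 138 ⊕ 246 = 124
byte 2: 161 ⊕ 183 =  22
byte 3: 142 ⊕  91 = 213
byte 4:  43 ⊕ 253 = 214
byte 5:  14 ⊕ 226 = 236
byte 6:  29 ⊕  57 =  36
byte 7: 102 ⊕  99 =   5
byte 8:  24 ⊕ 142 = 150
byte 9: 101 ⊕ 237 = 136
byte 10:  98 ⊕  30 = 124
byte 11: 101 ⊕ 228 = 129

bd7c16d5d6ec240596887c81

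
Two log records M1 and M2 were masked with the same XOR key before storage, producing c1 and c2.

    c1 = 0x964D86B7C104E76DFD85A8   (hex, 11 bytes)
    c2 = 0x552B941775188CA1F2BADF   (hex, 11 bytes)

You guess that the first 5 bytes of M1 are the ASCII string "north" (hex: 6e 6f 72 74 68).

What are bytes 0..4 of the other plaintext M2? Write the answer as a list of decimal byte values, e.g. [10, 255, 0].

[173, 9, 96, 212, 220]

First, c1 ⊕ c2 = (M1 ⊕ K) ⊕ (M2 ⊕ K) = M1 ⊕ M2, so the key drops out. Then M2 = (M1 ⊕ M2) ⊕ M1 over the first 5 bytes.
byte 0: (96 ⊕ 55) ⊕ 6e = c3 ⊕ 6e = ad
byte 1: (4d ⊕ 2b) ⊕ 6f = 66 ⊕ 6f = 09
byte 2: (86 ⊕ 94) ⊕ 72 = 12 ⊕ 72 = 60
byte 3: (b7 ⊕ 17) ⊕ 74 = a0 ⊕ 74 = d4
byte 4: (c1 ⊕ 75) ⊕ 68 = b4 ⊕ 68 = dc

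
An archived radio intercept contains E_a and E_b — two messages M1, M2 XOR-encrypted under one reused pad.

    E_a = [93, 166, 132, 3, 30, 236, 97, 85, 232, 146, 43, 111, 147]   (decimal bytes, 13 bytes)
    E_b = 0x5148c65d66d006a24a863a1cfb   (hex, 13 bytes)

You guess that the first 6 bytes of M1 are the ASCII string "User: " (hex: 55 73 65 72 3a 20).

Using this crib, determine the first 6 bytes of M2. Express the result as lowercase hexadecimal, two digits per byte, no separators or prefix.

First, E_a ⊕ E_b = (M1 ⊕ K) ⊕ (M2 ⊕ K) = M1 ⊕ M2, so the key drops out. Then M2 = (M1 ⊕ M2) ⊕ M1 over the first 6 bytes.
byte 0: (5d ^ 51) ^ 55 = 0c ^ 55 = 59
byte 1: (a6 ^ 48) ^ 73 = ee ^ 73 = 9d
byte 2: (84 ^ c6) ^ 65 = 42 ^ 65 = 27
byte 3: (03 ^ 5d) ^ 72 = 5e ^ 72 = 2c
byte 4: (1e ^ 66) ^ 3a = 78 ^ 3a = 42
byte 5: (ec ^ d0) ^ 20 = 3c ^ 20 = 1c

599d272c421c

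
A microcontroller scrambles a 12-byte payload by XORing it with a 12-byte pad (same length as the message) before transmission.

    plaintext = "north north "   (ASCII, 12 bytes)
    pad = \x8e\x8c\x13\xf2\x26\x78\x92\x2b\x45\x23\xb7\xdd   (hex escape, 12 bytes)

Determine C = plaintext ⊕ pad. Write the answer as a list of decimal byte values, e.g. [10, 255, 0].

[224, 227, 97, 134, 78, 88, 252, 68, 55, 87, 223, 253]

byte 0: 6e ^ 8e = e0
byte 1: 6f ^ 8c = e3
byte 2: 72 ^ 13 = 61
byte 3: 74 ^ f2 = 86
byte 4: 68 ^ 26 = 4e
byte 5: 20 ^ 78 = 58
byte 6: 6e ^ 92 = fc
byte 7: 6f ^ 2b = 44
byte 8: 72 ^ 45 = 37
byte 9: 74 ^ 23 = 57
byte 10: 68 ^ b7 = df
byte 11: 20 ^ dd = fd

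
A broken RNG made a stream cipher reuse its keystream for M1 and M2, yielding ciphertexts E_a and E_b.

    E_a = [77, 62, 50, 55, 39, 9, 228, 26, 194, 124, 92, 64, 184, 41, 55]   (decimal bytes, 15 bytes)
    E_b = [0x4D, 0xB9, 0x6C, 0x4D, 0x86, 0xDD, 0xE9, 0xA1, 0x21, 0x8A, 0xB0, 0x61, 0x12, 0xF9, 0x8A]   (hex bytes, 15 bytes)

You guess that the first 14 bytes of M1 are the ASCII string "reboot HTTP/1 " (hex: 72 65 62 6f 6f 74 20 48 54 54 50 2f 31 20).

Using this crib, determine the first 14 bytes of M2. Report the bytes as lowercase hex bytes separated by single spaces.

First, E_a ⊕ E_b = (M1 ⊕ K) ⊕ (M2 ⊕ K) = M1 ⊕ M2, so the key drops out. Then M2 = (M1 ⊕ M2) ⊕ M1 over the first 14 bytes.
byte 0: (4d xor 4d) xor 72 = 00 xor 72 = 72
byte 1: (3e xor b9) xor 65 = 87 xor 65 = e2
byte 2: (32 xor 6c) xor 62 = 5e xor 62 = 3c
byte 3: (37 xor 4d) xor 6f = 7a xor 6f = 15
byte 4: (27 xor 86) xor 6f = a1 xor 6f = ce
byte 5: (09 xor dd) xor 74 = d4 xor 74 = a0
byte 6: (e4 xor e9) xor 20 = 0d xor 20 = 2d
byte 7: (1a xor a1) xor 48 = bb xor 48 = f3
byte 8: (c2 xor 21) xor 54 = e3 xor 54 = b7
byte 9: (7c xor 8a) xor 54 = f6 xor 54 = a2
byte 10: (5c xor b0) xor 50 = ec xor 50 = bc
byte 11: (40 xor 61) xor 2f = 21 xor 2f = 0e
byte 12: (b8 xor 12) xor 31 = aa xor 31 = 9b
byte 13: (29 xor f9) xor 20 = d0 xor 20 = f0

72 e2 3c 15 ce a0 2d f3 b7 a2 bc 0e 9b f0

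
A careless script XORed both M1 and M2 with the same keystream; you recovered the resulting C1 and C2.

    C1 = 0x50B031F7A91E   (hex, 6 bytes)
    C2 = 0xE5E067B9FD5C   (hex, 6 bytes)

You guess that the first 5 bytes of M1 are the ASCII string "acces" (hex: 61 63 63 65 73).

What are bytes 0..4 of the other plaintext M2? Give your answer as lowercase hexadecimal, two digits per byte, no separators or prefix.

d433352b27

First, C1 ⊕ C2 = (M1 ⊕ K) ⊕ (M2 ⊕ K) = M1 ⊕ M2, so the key drops out. Then M2 = (M1 ⊕ M2) ⊕ M1 over the first 5 bytes.
byte 0: (50 ⊕ e5) ⊕ 61 = b5 ⊕ 61 = d4
byte 1: (b0 ⊕ e0) ⊕ 63 = 50 ⊕ 63 = 33
byte 2: (31 ⊕ 67) ⊕ 63 = 56 ⊕ 63 = 35
byte 3: (f7 ⊕ b9) ⊕ 65 = 4e ⊕ 65 = 2b
byte 4: (a9 ⊕ fd) ⊕ 73 = 54 ⊕ 73 = 27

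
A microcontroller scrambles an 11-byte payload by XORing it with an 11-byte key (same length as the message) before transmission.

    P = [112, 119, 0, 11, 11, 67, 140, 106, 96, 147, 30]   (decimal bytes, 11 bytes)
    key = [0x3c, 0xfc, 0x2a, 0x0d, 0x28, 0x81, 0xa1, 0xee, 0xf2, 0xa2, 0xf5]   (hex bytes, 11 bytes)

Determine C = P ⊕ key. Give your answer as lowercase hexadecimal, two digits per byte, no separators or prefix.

XOR is its own inverse, so applying the key byte-wise gives the result directly.
112 ^  60 =  76
119 ^ 252 = 139
  0 ^  42 =  42
 11 ^  13 =   6
 11 ^  40 =  35
 67 ^ 129 = 194
140 ^ 161 =  45
106 ^ 238 = 132
 96 ^ 242 = 146
147 ^ 162 =  49
 30 ^ 245 = 235

4c8b2a0623c22d849231eb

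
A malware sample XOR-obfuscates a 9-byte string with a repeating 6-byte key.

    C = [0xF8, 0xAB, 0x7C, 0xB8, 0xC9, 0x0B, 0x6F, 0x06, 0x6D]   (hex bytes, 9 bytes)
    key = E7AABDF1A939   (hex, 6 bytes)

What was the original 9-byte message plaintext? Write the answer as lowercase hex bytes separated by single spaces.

The 6-byte key repeats, so the effective keystream is e7 aa bd f1 a9 39 e7 aa bd.
byte 0: f8 XOR e7 = 1f
byte 1: ab XOR aa = 01
byte 2: 7c XOR bd = c1
byte 3: b8 XOR f1 = 49
byte 4: c9 XOR a9 = 60
byte 5: 0b XOR 39 = 32
byte 6: 6f XOR e7 = 88
byte 7: 06 XOR aa = ac
byte 8: 6d XOR bd = d0

1f 01 c1 49 60 32 88 ac d0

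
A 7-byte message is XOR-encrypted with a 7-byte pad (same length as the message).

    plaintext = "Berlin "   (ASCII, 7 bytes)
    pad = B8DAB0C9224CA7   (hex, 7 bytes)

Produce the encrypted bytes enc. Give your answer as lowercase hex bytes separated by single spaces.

XOR is its own inverse, so applying the key byte-wise gives the result directly.
42 ⊕ b8 = fa
65 ⊕ da = bf
72 ⊕ b0 = c2
6c ⊕ c9 = a5
69 ⊕ 22 = 4b
6e ⊕ 4c = 22
20 ⊕ a7 = 87

fa bf c2 a5 4b 22 87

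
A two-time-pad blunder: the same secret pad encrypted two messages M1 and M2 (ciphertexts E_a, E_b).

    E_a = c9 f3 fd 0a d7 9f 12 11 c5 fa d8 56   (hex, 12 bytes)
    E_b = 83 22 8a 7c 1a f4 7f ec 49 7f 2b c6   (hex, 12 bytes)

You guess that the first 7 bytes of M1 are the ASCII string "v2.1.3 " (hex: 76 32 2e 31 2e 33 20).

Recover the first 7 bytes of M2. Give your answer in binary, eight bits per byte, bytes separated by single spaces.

00111100 11100011 01011001 01000111 11100011 01011000 01001101

First, E_a ⊕ E_b = (M1 ⊕ K) ⊕ (M2 ⊕ K) = M1 ⊕ M2, so the key drops out. Then M2 = (M1 ⊕ M2) ⊕ M1 over the first 7 bytes.
byte 0: (c9 ⊕ 83) ⊕ 76 = 4a ⊕ 76 = 3c
byte 1: (f3 ⊕ 22) ⊕ 32 = d1 ⊕ 32 = e3
byte 2: (fd ⊕ 8a) ⊕ 2e = 77 ⊕ 2e = 59
byte 3: (0a ⊕ 7c) ⊕ 31 = 76 ⊕ 31 = 47
byte 4: (d7 ⊕ 1a) ⊕ 2e = cd ⊕ 2e = e3
byte 5: (9f ⊕ f4) ⊕ 33 = 6b ⊕ 33 = 58
byte 6: (12 ⊕ 7f) ⊕ 20 = 6d ⊕ 20 = 4d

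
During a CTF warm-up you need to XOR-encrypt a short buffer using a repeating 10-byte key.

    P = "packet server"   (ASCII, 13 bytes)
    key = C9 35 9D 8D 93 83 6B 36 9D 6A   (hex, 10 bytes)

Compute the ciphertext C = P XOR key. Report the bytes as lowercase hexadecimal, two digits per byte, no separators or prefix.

The 10-byte key repeats, so the effective keystream is c9 35 9d 8d 93 83 6b 36 9d 6a c9 35 9d.
byte 0: 01110000 xor 11001001 = 10111001
byte 1: 01100001 xor 00110101 = 01010100
byte 2: 01100011 xor 10011101 = 11111110
byte 3: 01101011 xor 10001101 = 11100110
byte 4: 01100101 xor 10010011 = 11110110
byte 5: 01110100 xor 10000011 = 11110111
byte 6: 00100000 xor 01101011 = 01001011
byte 7: 01110011 xor 00110110 = 01000101
byte 8: 01100101 xor 10011101 = 11111000
byte 9: 01110010 xor 01101010 = 00011000
byte 10: 01110110 xor 11001001 = 10111111
byte 11: 01100101 xor 00110101 = 01010000
byte 12: 01110010 xor 10011101 = 11101111

b954fee6f6f74b45f818bf50ef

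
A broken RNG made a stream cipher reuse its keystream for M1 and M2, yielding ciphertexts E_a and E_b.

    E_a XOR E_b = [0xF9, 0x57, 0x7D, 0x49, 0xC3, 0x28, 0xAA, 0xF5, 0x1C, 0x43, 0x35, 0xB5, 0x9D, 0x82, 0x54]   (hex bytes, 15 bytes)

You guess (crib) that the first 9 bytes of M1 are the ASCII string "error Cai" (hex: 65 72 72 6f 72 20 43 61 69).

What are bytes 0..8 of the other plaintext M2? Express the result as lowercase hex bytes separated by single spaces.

Since E_a ⊕ E_b = M1 ⊕ M2, XORing with the guessed M1 bytes yields the corresponding M2 bytes: M2 = (E_a ⊕ E_b) ⊕ M1.
f9 ⊕ 65 = 9c
57 ⊕ 72 = 25
7d ⊕ 72 = 0f
49 ⊕ 6f = 26
c3 ⊕ 72 = b1
28 ⊕ 20 = 08
aa ⊕ 43 = e9
f5 ⊕ 61 = 94
1c ⊕ 69 = 75

9c 25 0f 26 b1 08 e9 94 75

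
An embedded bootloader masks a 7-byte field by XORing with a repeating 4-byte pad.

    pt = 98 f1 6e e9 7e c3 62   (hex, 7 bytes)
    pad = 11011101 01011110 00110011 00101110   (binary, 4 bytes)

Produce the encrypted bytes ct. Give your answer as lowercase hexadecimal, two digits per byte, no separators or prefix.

The 4-byte key repeats, so the effective keystream is dd 5e 33 2e dd 5e 33.
byte 0: 10011000 XOR 11011101 = 01000101
byte 1: 11110001 XOR 01011110 = 10101111
byte 2: 01101110 XOR 00110011 = 01011101
byte 3: 11101001 XOR 00101110 = 11000111
byte 4: 01111110 XOR 11011101 = 10100011
byte 5: 11000011 XOR 01011110 = 10011101
byte 6: 01100010 XOR 00110011 = 01010001

45af5dc7a39d51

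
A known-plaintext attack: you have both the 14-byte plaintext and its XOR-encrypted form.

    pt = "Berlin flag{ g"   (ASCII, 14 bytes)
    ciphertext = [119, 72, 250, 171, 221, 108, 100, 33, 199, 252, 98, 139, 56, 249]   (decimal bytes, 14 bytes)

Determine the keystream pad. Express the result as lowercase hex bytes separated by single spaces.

Since ciphertext = pt ⊕ pad, XORing both sides with pt gives pad = pt ⊕ ciphertext.
42 ⊕ 77 = 35
65 ⊕ 48 = 2d
72 ⊕ fa = 88
6c ⊕ ab = c7
69 ⊕ dd = b4
6e ⊕ 6c = 02
20 ⊕ 64 = 44
66 ⊕ 21 = 47
6c ⊕ c7 = ab
61 ⊕ fc = 9d
67 ⊕ 62 = 05
7b ⊕ 8b = f0
20 ⊕ 38 = 18
67 ⊕ f9 = 9e

35 2d 88 c7 b4 02 44 47 ab 9d 05 f0 18 9e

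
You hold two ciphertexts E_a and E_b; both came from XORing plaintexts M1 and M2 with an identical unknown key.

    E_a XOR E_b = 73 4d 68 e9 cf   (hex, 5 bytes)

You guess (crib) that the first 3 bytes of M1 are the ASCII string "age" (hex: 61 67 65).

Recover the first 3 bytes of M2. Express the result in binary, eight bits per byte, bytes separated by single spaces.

00010010 00101010 00001101

Since E_a ⊕ E_b = M1 ⊕ M2, XORing with the guessed M1 bytes yields the corresponding M2 bytes: M2 = (E_a ⊕ E_b) ⊕ M1.
byte 0: 73 ^ 61 = 12
byte 1: 4d ^ 67 = 2a
byte 2: 68 ^ 65 = 0d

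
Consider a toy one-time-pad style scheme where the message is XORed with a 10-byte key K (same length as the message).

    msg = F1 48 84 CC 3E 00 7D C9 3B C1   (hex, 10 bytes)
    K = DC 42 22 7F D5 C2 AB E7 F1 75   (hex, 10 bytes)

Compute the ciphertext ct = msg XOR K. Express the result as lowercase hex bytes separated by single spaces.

2d 0a a6 b3 eb c2 d6 2e ca b4

XOR is its own inverse, so applying the key byte-wise gives the result directly.
byte 0: f1 ⊕ dc = 2d
byte 1: 48 ⊕ 42 = 0a
byte 2: 84 ⊕ 22 = a6
byte 3: cc ⊕ 7f = b3
byte 4: 3e ⊕ d5 = eb
byte 5: 00 ⊕ c2 = c2
byte 6: 7d ⊕ ab = d6
byte 7: c9 ⊕ e7 = 2e
byte 8: 3b ⊕ f1 = ca
byte 9: c1 ⊕ 75 = b4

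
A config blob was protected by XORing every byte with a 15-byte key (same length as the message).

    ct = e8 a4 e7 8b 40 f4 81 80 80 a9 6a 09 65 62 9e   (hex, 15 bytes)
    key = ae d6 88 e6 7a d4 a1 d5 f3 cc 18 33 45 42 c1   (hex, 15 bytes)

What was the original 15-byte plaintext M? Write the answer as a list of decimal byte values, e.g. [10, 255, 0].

e8 ⊕ ae = 46
a4 ⊕ d6 = 72
e7 ⊕ 88 = 6f
8b ⊕ e6 = 6d
40 ⊕ 7a = 3a
f4 ⊕ d4 = 20
81 ⊕ a1 = 20
80 ⊕ d5 = 55
80 ⊕ f3 = 73
a9 ⊕ cc = 65
6a ⊕ 18 = 72
09 ⊕ 33 = 3a
65 ⊕ 45 = 20
62 ⊕ 42 = 20
9e ⊕ c1 = 5f

[70, 114, 111, 109, 58, 32, 32, 85, 115, 101, 114, 58, 32, 32, 95]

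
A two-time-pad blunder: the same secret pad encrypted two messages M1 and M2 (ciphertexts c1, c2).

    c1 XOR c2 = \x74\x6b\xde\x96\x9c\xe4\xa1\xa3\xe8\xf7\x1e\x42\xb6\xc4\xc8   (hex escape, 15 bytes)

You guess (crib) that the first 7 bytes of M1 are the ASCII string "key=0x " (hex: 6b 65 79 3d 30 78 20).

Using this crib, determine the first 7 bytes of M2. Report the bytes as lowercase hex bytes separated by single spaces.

1f 0e a7 ab ac 9c 81

Since c1 ⊕ c2 = M1 ⊕ M2, XORing with the guessed M1 bytes yields the corresponding M2 bytes: M2 = (c1 ⊕ c2) ⊕ M1.
byte 0: 74 ⊕ 6b = 1f
byte 1: 6b ⊕ 65 = 0e
byte 2: de ⊕ 79 = a7
byte 3: 96 ⊕ 3d = ab
byte 4: 9c ⊕ 30 = ac
byte 5: e4 ⊕ 78 = 9c
byte 6: a1 ⊕ 20 = 81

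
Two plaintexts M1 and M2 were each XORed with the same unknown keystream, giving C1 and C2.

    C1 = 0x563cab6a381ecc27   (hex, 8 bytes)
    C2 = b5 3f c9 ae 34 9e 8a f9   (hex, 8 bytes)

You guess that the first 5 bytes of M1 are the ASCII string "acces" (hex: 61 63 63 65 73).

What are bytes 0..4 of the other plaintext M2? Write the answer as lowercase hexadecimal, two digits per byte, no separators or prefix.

826001a17f

First, C1 ⊕ C2 = (M1 ⊕ K) ⊕ (M2 ⊕ K) = M1 ⊕ M2, so the key drops out. Then M2 = (M1 ⊕ M2) ⊕ M1 over the first 5 bytes.
byte 0: (56 XOR b5) XOR 61 = e3 XOR 61 = 82
byte 1: (3c XOR 3f) XOR 63 = 03 XOR 63 = 60
byte 2: (ab XOR c9) XOR 63 = 62 XOR 63 = 01
byte 3: (6a XOR ae) XOR 65 = c4 XOR 65 = a1
byte 4: (38 XOR 34) XOR 73 = 0c XOR 73 = 7f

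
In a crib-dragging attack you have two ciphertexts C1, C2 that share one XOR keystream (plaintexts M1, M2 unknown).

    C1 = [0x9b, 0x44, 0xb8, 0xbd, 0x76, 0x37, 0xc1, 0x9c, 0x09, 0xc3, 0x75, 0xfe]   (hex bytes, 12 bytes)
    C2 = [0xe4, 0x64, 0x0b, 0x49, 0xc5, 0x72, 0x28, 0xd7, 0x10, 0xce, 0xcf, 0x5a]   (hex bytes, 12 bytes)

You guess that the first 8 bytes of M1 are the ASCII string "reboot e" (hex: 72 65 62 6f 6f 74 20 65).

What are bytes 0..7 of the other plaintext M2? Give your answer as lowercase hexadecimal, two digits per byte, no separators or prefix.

0d45d19bdc31c92e

First, C1 ⊕ C2 = (M1 ⊕ K) ⊕ (M2 ⊕ K) = M1 ⊕ M2, so the key drops out. Then M2 = (M1 ⊕ M2) ⊕ M1 over the first 8 bytes.
byte 0: (9b ⊕ e4) ⊕ 72 = 7f ⊕ 72 = 0d
byte 1: (44 ⊕ 64) ⊕ 65 = 20 ⊕ 65 = 45
byte 2: (b8 ⊕ 0b) ⊕ 62 = b3 ⊕ 62 = d1
byte 3: (bd ⊕ 49) ⊕ 6f = f4 ⊕ 6f = 9b
byte 4: (76 ⊕ c5) ⊕ 6f = b3 ⊕ 6f = dc
byte 5: (37 ⊕ 72) ⊕ 74 = 45 ⊕ 74 = 31
byte 6: (c1 ⊕ 28) ⊕ 20 = e9 ⊕ 20 = c9
byte 7: (9c ⊕ d7) ⊕ 65 = 4b ⊕ 65 = 2e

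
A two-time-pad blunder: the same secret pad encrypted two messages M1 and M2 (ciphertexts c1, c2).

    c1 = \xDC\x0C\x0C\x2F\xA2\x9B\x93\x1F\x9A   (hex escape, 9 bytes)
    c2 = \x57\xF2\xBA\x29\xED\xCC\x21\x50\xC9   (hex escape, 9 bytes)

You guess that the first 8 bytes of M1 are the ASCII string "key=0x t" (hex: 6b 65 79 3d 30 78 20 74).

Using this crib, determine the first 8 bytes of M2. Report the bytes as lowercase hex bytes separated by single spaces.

e0 9b cf 3b 7f 2f 92 3b

First, c1 ⊕ c2 = (M1 ⊕ K) ⊕ (M2 ⊕ K) = M1 ⊕ M2, so the key drops out. Then M2 = (M1 ⊕ M2) ⊕ M1 over the first 8 bytes.
byte 0: (dc ⊕ 57) ⊕ 6b = 8b ⊕ 6b = e0
byte 1: (0c ⊕ f2) ⊕ 65 = fe ⊕ 65 = 9b
byte 2: (0c ⊕ ba) ⊕ 79 = b6 ⊕ 79 = cf
byte 3: (2f ⊕ 29) ⊕ 3d = 06 ⊕ 3d = 3b
byte 4: (a2 ⊕ ed) ⊕ 30 = 4f ⊕ 30 = 7f
byte 5: (9b ⊕ cc) ⊕ 78 = 57 ⊕ 78 = 2f
byte 6: (93 ⊕ 21) ⊕ 20 = b2 ⊕ 20 = 92
byte 7: (1f ⊕ 50) ⊕ 74 = 4f ⊕ 74 = 3b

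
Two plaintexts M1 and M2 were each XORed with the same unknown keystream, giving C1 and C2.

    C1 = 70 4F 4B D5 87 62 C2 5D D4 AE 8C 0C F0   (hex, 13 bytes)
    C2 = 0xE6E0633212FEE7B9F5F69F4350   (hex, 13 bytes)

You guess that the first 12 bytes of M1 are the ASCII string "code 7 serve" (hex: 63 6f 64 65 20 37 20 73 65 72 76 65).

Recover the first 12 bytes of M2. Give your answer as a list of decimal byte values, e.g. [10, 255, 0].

First, C1 ⊕ C2 = (M1 ⊕ K) ⊕ (M2 ⊕ K) = M1 ⊕ M2, so the key drops out. Then M2 = (M1 ⊕ M2) ⊕ M1 over the first 12 bytes.
byte 0: (70 ⊕ e6) ⊕ 63 = 96 ⊕ 63 = f5
byte 1: (4f ⊕ e0) ⊕ 6f = af ⊕ 6f = c0
byte 2: (4b ⊕ 63) ⊕ 64 = 28 ⊕ 64 = 4c
byte 3: (d5 ⊕ 32) ⊕ 65 = e7 ⊕ 65 = 82
byte 4: (87 ⊕ 12) ⊕ 20 = 95 ⊕ 20 = b5
byte 5: (62 ⊕ fe) ⊕ 37 = 9c ⊕ 37 = ab
byte 6: (c2 ⊕ e7) ⊕ 20 = 25 ⊕ 20 = 05
byte 7: (5d ⊕ b9) ⊕ 73 = e4 ⊕ 73 = 97
byte 8: (d4 ⊕ f5) ⊕ 65 = 21 ⊕ 65 = 44
byte 9: (ae ⊕ f6) ⊕ 72 = 58 ⊕ 72 = 2a
byte 10: (8c ⊕ 9f) ⊕ 76 = 13 ⊕ 76 = 65
byte 11: (0c ⊕ 43) ⊕ 65 = 4f ⊕ 65 = 2a

[245, 192, 76, 130, 181, 171, 5, 151, 68, 42, 101, 42]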